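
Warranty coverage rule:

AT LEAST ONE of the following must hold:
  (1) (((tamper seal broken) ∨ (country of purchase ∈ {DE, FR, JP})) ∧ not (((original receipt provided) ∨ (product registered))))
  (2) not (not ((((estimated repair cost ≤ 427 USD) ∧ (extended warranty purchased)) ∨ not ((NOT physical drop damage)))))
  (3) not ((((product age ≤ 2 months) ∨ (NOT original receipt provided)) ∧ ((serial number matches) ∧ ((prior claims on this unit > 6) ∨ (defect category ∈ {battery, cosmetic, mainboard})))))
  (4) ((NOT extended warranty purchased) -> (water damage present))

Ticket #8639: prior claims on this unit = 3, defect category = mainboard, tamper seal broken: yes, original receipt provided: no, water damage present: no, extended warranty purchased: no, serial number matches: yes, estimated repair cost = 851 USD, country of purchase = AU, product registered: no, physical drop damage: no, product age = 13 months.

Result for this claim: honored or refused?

Honored

Atomic conditions:
  tamper seal broken: yes → true
  country of purchase ∈ {DE, FR, JP}: AU is not in the set → false
  original receipt provided: no → false
  product registered: no → false
  estimated repair cost ≤ 427 USD: 851 ≤ 427 is false
  extended warranty purchased: no → false
  NOT physical drop damage: no → true
  product age ≤ 2 months: 13 ≤ 2 is false
  NOT original receipt provided: no → true
  serial number matches: yes → true
  prior claims on this unit > 6: 3 > 6 is false
  defect category ∈ {battery, cosmetic, mainboard}: mainboard is in the set → true
  NOT extended warranty purchased: no → true
  water damage present: no → false
Combine:
[1.1] true OR false = true
[1.2.1] false OR false = false
[1.2] NOT false = true
[1] true AND true = true
[2.1.1.1] false AND false = false
[2.1.1.2] NOT true = false
[2.1.1] false OR false = false
[2.1] NOT false = true
[2] NOT true = false
[3.1.1] false OR true = true
[3.1.2.2] false OR true = true
[3.1.2] true AND true = true
[3.1] true AND true = true
[3] NOT true = false
[4] true → false = false
[root] true OR false OR false OR false = true
Overall: true → honored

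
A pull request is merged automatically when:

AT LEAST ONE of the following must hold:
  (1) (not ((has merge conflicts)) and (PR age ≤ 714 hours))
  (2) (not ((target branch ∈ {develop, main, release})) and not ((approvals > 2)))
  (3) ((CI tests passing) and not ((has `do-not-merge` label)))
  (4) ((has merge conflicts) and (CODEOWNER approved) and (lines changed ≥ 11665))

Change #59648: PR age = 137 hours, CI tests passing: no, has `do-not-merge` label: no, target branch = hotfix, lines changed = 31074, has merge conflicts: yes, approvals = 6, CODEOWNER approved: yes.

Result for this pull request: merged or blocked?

Merged

Atomic conditions:
  has merge conflicts: yes → true
  PR age ≤ 714 hours: 137 ≤ 714 is true
  target branch ∈ {develop, main, release}: hotfix is not in the set → false
  approvals > 2: 6 > 2 is true
  CI tests passing: no → false
  has `do-not-merge` label: no → false
  CODEOWNER approved: yes → true
  lines changed ≥ 11665: 31074 ≥ 11665 is true
Combine:
[1.1] NOT true = false
[1] false AND true = false
[2.1] NOT false = true
[2.2] NOT true = false
[2] true AND false = false
[3.2] NOT false = true
[3] false AND true = false
[4] true AND true AND true = true
[root] false OR false OR false OR true = true
Overall: true → merged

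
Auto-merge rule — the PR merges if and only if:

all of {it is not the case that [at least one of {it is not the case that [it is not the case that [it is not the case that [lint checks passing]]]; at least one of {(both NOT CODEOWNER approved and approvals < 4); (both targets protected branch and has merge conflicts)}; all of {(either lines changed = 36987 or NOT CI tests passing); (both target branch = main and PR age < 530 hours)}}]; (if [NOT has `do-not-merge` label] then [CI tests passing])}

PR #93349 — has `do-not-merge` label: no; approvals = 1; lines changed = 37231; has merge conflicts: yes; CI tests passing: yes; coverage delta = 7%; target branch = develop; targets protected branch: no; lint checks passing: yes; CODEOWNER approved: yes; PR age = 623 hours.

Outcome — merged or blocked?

Merged

Atomic conditions:
  lint checks passing: yes → true
  NOT CODEOWNER approved: yes → false
  approvals < 4: 1 < 4 is true
  targets protected branch: no → false
  has merge conflicts: yes → true
  lines changed = 36987: 37231 == 36987 is false
  NOT CI tests passing: yes → false
  target branch = main: develop == main is false
  PR age < 530 hours: 623 < 530 is false
  NOT has `do-not-merge` label: no → true
  CI tests passing: yes → true
Combine:
[1.1.1.1.1] NOT true = false
[1.1.1.1] NOT false = true
[1.1.1] NOT true = false
[1.1.2.1] false AND true = false
[1.1.2.2] false AND true = false
[1.1.2] false OR false = false
[1.1.3.1] false OR false = false
[1.1.3.2] false AND false = false
[1.1.3] false AND false = false
[1.1] false OR false OR false = false
[1] NOT false = true
[2] true → true = true
[root] true AND true = true
Overall: true → merged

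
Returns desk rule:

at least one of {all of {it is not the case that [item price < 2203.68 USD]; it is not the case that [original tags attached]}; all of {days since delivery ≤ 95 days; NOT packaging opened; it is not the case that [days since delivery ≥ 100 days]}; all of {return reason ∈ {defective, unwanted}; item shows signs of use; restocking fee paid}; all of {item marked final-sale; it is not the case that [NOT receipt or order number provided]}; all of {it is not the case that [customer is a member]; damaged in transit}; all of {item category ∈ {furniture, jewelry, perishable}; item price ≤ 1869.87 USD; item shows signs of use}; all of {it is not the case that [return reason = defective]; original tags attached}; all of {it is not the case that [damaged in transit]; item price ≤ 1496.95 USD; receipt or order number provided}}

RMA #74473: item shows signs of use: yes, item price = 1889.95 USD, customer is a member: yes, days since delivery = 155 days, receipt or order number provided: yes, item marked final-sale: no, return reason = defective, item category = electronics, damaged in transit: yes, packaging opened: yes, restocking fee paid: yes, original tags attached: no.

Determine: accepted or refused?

Atomic conditions:
  item price < 2203.68 USD: 1889.95 < 2203.68 is true
  original tags attached: no → false
  days since delivery ≤ 95 days: 155 ≤ 95 is false
  NOT packaging opened: yes → false
  days since delivery ≥ 100 days: 155 ≥ 100 is true
  return reason ∈ {defective, unwanted}: defective is in the set → true
  item shows signs of use: yes → true
  restocking fee paid: yes → true
  item marked final-sale: no → false
  NOT receipt or order number provided: yes → false
  customer is a member: yes → true
  damaged in transit: yes → true
  item category ∈ {furniture, jewelry, perishable}: electronics is not in the set → false
  item price ≤ 1869.87 USD: 1889.95 ≤ 1869.87 is false
  return reason = defective: defective == defective is true
  item price ≤ 1496.95 USD: 1889.95 ≤ 1496.95 is false
  receipt or order number provided: yes → true
Combine:
[1.1] NOT true = false
[1.2] NOT false = true
[1] false AND true = false
[2.3] NOT true = false
[2] false AND false AND false = false
[3] true AND true AND true = true
[4.2] NOT false = true
[4] false AND true = false
[5.1] NOT true = false
[5] false AND true = false
[6] false AND false AND true = false
[7.1] NOT true = false
[7] false AND false = false
[8.1] NOT true = false
[8] false AND false AND true = false
[root] false OR false OR true OR false OR false OR false OR false OR false = true
Overall: true → accepted

Accepted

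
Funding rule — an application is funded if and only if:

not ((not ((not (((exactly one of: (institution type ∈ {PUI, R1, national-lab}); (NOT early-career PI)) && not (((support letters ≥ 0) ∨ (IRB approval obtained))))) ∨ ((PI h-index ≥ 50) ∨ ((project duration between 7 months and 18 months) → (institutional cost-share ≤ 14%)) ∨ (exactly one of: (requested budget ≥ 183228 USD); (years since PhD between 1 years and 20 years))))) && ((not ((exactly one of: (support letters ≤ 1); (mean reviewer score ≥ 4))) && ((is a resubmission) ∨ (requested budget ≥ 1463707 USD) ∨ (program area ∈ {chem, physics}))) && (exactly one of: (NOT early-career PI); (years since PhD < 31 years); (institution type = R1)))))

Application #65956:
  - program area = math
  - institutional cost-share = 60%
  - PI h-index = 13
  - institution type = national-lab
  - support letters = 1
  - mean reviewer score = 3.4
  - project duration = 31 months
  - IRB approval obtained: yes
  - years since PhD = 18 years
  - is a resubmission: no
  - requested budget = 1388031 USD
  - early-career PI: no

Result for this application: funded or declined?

Atomic conditions:
  institution type ∈ {PUI, R1, national-lab}: national-lab is in the set → true
  NOT early-career PI: no → true
  support letters ≥ 0: 1 ≥ 0 is true
  IRB approval obtained: yes → true
  PI h-index ≥ 50: 13 ≥ 50 is false
  project duration between 7 months and 18 months: 31 in [7, 18] is false
  institutional cost-share ≤ 14%: 60 ≤ 14 is false
  requested budget ≥ 183228 USD: 1388031 ≥ 183228 is true
  years since PhD between 1 years and 20 years: 18 in [1, 20] is true
  support letters ≤ 1: 1 ≤ 1 is true
  mean reviewer score ≥ 4: 3.4 ≥ 4 is false
  is a resubmission: no → false
  requested budget ≥ 1463707 USD: 1388031 ≥ 1463707 is false
  program area ∈ {chem, physics}: math is not in the set → false
  years since PhD < 31 years: 18 < 31 is true
  institution type = R1: national-lab == R1 is false
Combine:
[1.1.1.1.1.1] exactly-one(true, true) = false
[1.1.1.1.1.2.1] true OR true = true
[1.1.1.1.1.2] NOT true = false
[1.1.1.1.1] false AND false = false
[1.1.1.1] NOT false = true
[1.1.1.2.2] false → false (antecedent false ⇒ implication holds) = true
[1.1.1.2.3] exactly-one(true, true) = false
[1.1.1.2] false OR true OR false = true
[1.1.1] true OR true = true
[1.1] NOT true = false
[1.2.1.1.1] exactly-one(true, false) = true
[1.2.1.1] NOT true = false
[1.2.1.2] false OR false OR false = false
[1.2.1] false AND false = false
[1.2.2] exactly-one(true, true, false) = false
[1.2] false AND false = false
[1] false AND false = false
[root] NOT false = true
Overall: true → funded

Funded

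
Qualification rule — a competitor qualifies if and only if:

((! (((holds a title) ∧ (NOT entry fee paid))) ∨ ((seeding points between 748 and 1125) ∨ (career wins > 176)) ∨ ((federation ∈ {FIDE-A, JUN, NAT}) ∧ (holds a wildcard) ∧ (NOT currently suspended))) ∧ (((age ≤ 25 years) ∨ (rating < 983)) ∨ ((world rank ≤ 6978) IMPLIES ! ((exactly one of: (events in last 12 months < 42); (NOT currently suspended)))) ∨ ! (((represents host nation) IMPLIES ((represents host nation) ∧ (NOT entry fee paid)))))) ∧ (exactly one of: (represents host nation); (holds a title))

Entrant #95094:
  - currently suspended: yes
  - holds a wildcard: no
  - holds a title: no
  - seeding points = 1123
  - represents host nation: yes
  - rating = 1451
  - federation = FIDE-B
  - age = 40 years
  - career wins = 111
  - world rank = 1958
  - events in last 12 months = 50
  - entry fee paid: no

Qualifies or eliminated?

Qualifies

Atomic conditions:
  holds a title: no → false
  NOT entry fee paid: no → true
  seeding points between 748 and 1125: 1123 in [748, 1125] is true
  career wins > 176: 111 > 176 is false
  federation ∈ {FIDE-A, JUN, NAT}: FIDE-B is not in the set → false
  holds a wildcard: no → false
  NOT currently suspended: yes → false
  age ≤ 25 years: 40 ≤ 25 is false
  rating < 983: 1451 < 983 is false
  world rank ≤ 6978: 1958 ≤ 6978 is true
  events in last 12 months < 42: 50 < 42 is false
  represents host nation: yes → true
Combine:
[1.1.1.1] false AND true = false
[1.1.1] NOT false = true
[1.1.2] true OR false = true
[1.1.3] false AND false AND false = false
[1.1] true OR true OR false = true
[1.2.1] false OR false = false
[1.2.2.2.1] exactly-one(false, false) = false
[1.2.2.2] NOT false = true
[1.2.2] true → true = true
[1.2.3.1.2] true AND true = true
[1.2.3.1] true → true = true
[1.2.3] NOT true = false
[1.2] false OR true OR false = true
[1] true AND true = true
[2] exactly-one(true, false) = true
[root] true AND true = true
Overall: true → qualifies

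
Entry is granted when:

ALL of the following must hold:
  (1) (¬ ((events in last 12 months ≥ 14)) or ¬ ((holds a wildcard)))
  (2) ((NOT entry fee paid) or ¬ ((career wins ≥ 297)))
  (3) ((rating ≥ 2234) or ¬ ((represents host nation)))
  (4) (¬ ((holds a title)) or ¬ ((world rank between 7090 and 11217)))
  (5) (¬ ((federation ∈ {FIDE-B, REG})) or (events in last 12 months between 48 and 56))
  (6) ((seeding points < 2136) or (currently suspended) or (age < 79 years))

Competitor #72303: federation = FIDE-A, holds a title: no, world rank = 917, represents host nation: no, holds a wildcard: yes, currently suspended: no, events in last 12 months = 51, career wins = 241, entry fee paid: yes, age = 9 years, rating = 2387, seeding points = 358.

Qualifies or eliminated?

Eliminated

Atomic conditions:
  events in last 12 months ≥ 14: 51 ≥ 14 is true
  holds a wildcard: yes → true
  NOT entry fee paid: yes → false
  career wins ≥ 297: 241 ≥ 297 is false
  rating ≥ 2234: 2387 ≥ 2234 is true
  represents host nation: no → false
  holds a title: no → false
  world rank between 7090 and 11217: 917 in [7090, 11217] is false
  federation ∈ {FIDE-B, REG}: FIDE-A is not in the set → false
  events in last 12 months between 48 and 56: 51 in [48, 56] is true
  seeding points < 2136: 358 < 2136 is true
  currently suspended: no → false
  age < 79 years: 9 < 79 is true
Combine:
[1.1] NOT true = false
[1.2] NOT true = false
[1] false OR false = false
[2.2] NOT false = true
[2] false OR true = true
[3.2] NOT false = true
[3] true OR true = true
[4.1] NOT false = true
[4.2] NOT false = true
[4] true OR true = true
[5.1] NOT false = true
[5] true OR true = true
[6] true OR false OR true = true
[root] false AND true AND true AND true AND true AND true = false
Overall: false → eliminated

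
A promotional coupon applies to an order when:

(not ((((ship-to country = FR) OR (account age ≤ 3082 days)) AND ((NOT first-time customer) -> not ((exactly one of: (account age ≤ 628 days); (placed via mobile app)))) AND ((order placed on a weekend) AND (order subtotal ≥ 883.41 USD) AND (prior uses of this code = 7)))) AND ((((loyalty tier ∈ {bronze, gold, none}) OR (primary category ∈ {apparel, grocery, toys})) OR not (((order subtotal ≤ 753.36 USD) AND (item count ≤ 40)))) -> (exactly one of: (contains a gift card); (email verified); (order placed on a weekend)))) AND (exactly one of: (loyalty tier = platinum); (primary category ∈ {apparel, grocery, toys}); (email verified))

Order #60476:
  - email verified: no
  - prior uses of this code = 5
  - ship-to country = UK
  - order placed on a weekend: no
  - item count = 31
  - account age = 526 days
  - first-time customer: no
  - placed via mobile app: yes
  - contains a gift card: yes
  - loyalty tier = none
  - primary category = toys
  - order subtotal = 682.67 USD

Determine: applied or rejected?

Atomic conditions:
  ship-to country = FR: UK == FR is false
  account age ≤ 3082 days: 526 ≤ 3082 is true
  NOT first-time customer: no → true
  account age ≤ 628 days: 526 ≤ 628 is true
  placed via mobile app: yes → true
  order placed on a weekend: no → false
  order subtotal ≥ 883.41 USD: 682.67 ≥ 883.41 is false
  prior uses of this code = 7: 5 == 7 is false
  loyalty tier ∈ {bronze, gold, none}: none is in the set → true
  primary category ∈ {apparel, grocery, toys}: toys is in the set → true
  order subtotal ≤ 753.36 USD: 682.67 ≤ 753.36 is true
  item count ≤ 40: 31 ≤ 40 is true
  contains a gift card: yes → true
  email verified: no → false
  loyalty tier = platinum: none == platinum is false
Combine:
[1.1.1.1] false OR true = true
[1.1.1.2.2.1] exactly-one(true, true) = false
[1.1.1.2.2] NOT false = true
[1.1.1.2] true → true = true
[1.1.1.3] false AND false AND false = false
[1.1.1] true AND true AND false = false
[1.1] NOT false = true
[1.2.1.1] true OR true = true
[1.2.1.2.1] true AND true = true
[1.2.1.2] NOT true = false
[1.2.1] true OR false = true
[1.2.2] exactly-one(true, false, false) = true
[1.2] true → true = true
[1] true AND true = true
[2] exactly-one(false, true, false) = true
[root] true AND true = true
Overall: true → applied

Applied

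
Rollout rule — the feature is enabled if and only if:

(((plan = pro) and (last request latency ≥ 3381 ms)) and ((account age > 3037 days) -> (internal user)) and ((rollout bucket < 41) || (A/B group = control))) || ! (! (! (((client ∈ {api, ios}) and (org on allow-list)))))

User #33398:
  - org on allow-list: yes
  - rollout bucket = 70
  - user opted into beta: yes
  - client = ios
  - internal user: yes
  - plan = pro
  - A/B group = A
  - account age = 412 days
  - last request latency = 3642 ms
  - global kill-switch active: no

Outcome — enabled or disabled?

Disabled

Atomic conditions:
  plan = pro: pro == pro is true
  last request latency ≥ 3381 ms: 3642 ≥ 3381 is true
  account age > 3037 days: 412 > 3037 is false
  internal user: yes → true
  rollout bucket < 41: 70 < 41 is false
  A/B group = control: A == control is false
  client ∈ {api, ios}: ios is in the set → true
  org on allow-list: yes → true
Combine:
[1.1] true AND true = true
[1.2] false → true (antecedent false ⇒ implication holds) = true
[1.3] false OR false = false
[1] true AND true AND false = false
[2.1.1.1] true AND true = true
[2.1.1] NOT true = false
[2.1] NOT false = true
[2] NOT true = false
[root] false OR false = false
Overall: false → disabled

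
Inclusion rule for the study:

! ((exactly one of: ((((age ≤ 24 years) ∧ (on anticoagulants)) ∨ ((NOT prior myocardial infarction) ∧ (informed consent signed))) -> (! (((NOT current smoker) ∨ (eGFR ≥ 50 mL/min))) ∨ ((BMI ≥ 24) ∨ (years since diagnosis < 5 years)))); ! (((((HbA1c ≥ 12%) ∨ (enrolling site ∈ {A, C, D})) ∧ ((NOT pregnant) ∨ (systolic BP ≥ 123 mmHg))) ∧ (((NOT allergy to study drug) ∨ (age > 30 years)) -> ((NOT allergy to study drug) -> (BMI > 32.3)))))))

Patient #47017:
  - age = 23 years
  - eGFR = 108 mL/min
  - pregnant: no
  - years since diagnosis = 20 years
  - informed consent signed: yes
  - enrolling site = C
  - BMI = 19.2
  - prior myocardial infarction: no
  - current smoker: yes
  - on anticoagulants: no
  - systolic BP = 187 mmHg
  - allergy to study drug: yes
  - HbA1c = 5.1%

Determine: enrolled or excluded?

Enrolled

Atomic conditions:
  age ≤ 24 years: 23 ≤ 24 is true
  on anticoagulants: no → false
  NOT prior myocardial infarction: no → true
  informed consent signed: yes → true
  NOT current smoker: yes → false
  eGFR ≥ 50 mL/min: 108 ≥ 50 is true
  BMI ≥ 24: 19.2 ≥ 24 is false
  years since diagnosis < 5 years: 20 < 5 is false
  HbA1c ≥ 12%: 5.1 ≥ 12 is false
  enrolling site ∈ {A, C, D}: C is in the set → true
  NOT pregnant: no → true
  systolic BP ≥ 123 mmHg: 187 ≥ 123 is true
  NOT allergy to study drug: yes → false
  age > 30 years: 23 > 30 is false
  BMI > 32.3: 19.2 > 32.3 is false
Combine:
[1.1.1.1] true AND false = false
[1.1.1.2] true AND true = true
[1.1.1] false OR true = true
[1.1.2.1.1] false OR true = true
[1.1.2.1] NOT true = false
[1.1.2.2] false OR false = false
[1.1.2] false OR false = false
[1.1] true → false = false
[1.2.1.1.1] false OR true = true
[1.2.1.1.2] true OR true = true
[1.2.1.1] true AND true = true
[1.2.1.2.1] false OR false = false
[1.2.1.2.2] false → false (antecedent false ⇒ implication holds) = true
[1.2.1.2] false → true (antecedent false ⇒ implication holds) = true
[1.2.1] true AND true = true
[1.2] NOT true = false
[1] exactly-one(false, false) = false
[root] NOT false = true
Overall: true → enrolled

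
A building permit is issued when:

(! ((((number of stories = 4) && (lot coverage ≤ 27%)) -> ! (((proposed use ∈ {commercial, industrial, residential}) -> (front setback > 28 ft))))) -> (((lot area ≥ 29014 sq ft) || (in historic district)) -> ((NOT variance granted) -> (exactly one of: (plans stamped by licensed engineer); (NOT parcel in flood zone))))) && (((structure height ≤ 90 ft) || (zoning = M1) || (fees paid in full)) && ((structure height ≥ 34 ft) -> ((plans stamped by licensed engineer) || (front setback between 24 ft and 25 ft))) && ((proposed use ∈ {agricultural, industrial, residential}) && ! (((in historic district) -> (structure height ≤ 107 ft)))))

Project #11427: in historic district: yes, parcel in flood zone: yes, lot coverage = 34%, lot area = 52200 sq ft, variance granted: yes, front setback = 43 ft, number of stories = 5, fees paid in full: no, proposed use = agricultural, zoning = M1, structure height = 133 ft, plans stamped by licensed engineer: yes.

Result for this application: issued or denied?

Atomic conditions:
  number of stories = 4: 5 == 4 is false
  lot coverage ≤ 27%: 34 ≤ 27 is false
  proposed use ∈ {commercial, industrial, residential}: agricultural is not in the set → false
  front setback > 28 ft: 43 > 28 is true
  lot area ≥ 29014 sq ft: 52200 ≥ 29014 is true
  in historic district: yes → true
  NOT variance granted: yes → false
  plans stamped by licensed engineer: yes → true
  NOT parcel in flood zone: yes → false
  structure height ≤ 90 ft: 133 ≤ 90 is false
  zoning = M1: M1 == M1 is true
  fees paid in full: no → false
  structure height ≥ 34 ft: 133 ≥ 34 is true
  front setback between 24 ft and 25 ft: 43 in [24, 25] is false
  proposed use ∈ {agricultural, industrial, residential}: agricultural is in the set → true
  structure height ≤ 107 ft: 133 ≤ 107 is false
Combine:
[1.1.1.1] false AND false = false
[1.1.1.2.1] false → true (antecedent false ⇒ implication holds) = true
[1.1.1.2] NOT true = false
[1.1.1] false → false (antecedent false ⇒ implication holds) = true
[1.1] NOT true = false
[1.2.1] true OR true = true
[1.2.2.2] exactly-one(true, false) = true
[1.2.2] false → true (antecedent false ⇒ implication holds) = true
[1.2] true → true = true
[1] false → true (antecedent false ⇒ implication holds) = true
[2.1] false OR true OR false = true
[2.2.2] true OR false = true
[2.2] true → true = true
[2.3.2.1] true → false = false
[2.3.2] NOT false = true
[2.3] true AND true = true
[2] true AND true AND true = true
[root] true AND true = true
Overall: true → issued

Issued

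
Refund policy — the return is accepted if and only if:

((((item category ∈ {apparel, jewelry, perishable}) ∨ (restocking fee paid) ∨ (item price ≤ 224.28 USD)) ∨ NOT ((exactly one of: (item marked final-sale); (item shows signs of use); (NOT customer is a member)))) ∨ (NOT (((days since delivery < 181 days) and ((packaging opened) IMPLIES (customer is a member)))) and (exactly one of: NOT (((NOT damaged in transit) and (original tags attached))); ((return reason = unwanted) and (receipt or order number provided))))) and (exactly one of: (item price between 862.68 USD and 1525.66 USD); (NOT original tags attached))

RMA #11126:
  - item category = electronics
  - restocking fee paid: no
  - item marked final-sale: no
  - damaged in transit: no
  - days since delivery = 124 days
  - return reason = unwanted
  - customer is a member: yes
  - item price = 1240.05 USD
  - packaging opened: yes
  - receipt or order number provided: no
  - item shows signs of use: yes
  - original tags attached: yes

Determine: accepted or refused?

Refused

Atomic conditions:
  item category ∈ {apparel, jewelry, perishable}: electronics is not in the set → false
  restocking fee paid: no → false
  item price ≤ 224.28 USD: 1240.05 ≤ 224.28 is false
  item marked final-sale: no → false
  item shows signs of use: yes → true
  NOT customer is a member: yes → false
  days since delivery < 181 days: 124 < 181 is true
  packaging opened: yes → true
  customer is a member: yes → true
  NOT damaged in transit: no → true
  original tags attached: yes → true
  return reason = unwanted: unwanted == unwanted is true
  receipt or order number provided: no → false
  item price between 862.68 USD and 1525.66 USD: 1240.05 in [862.68, 1525.66] is true
  NOT original tags attached: yes → false
Combine:
[1.1.1] false OR false OR false = false
[1.1.2.1] exactly-one(false, true, false) = true
[1.1.2] NOT true = false
[1.1] false OR false = false
[1.2.1.1.2] true → true = true
[1.2.1.1] true AND true = true
[1.2.1] NOT true = false
[1.2.2.1.1] true AND true = true
[1.2.2.1] NOT true = false
[1.2.2.2] true AND false = false
[1.2.2] exactly-one(false, false) = false
[1.2] false AND false = false
[1] false OR false = false
[2] exactly-one(true, false) = true
[root] false AND true = false
Overall: false → refused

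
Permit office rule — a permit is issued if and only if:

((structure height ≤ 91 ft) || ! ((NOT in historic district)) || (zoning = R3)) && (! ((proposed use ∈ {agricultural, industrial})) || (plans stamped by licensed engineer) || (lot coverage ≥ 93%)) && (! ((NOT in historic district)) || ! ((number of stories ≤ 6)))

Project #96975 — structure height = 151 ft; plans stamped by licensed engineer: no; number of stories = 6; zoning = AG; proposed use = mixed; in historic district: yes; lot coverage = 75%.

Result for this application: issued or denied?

Issued

Atomic conditions:
  structure height ≤ 91 ft: 151 ≤ 91 is false
  NOT in historic district: yes → false
  zoning = R3: AG == R3 is false
  proposed use ∈ {agricultural, industrial}: mixed is not in the set → false
  plans stamped by licensed engineer: no → false
  lot coverage ≥ 93%: 75 ≥ 93 is false
  number of stories ≤ 6: 6 ≤ 6 is true
Combine:
[1.2] NOT false = true
[1] false OR true OR false = true
[2.1] NOT false = true
[2] true OR false OR false = true
[3.1] NOT false = true
[3.2] NOT true = false
[3] true OR false = true
[root] true AND true AND true = true
Overall: true → issued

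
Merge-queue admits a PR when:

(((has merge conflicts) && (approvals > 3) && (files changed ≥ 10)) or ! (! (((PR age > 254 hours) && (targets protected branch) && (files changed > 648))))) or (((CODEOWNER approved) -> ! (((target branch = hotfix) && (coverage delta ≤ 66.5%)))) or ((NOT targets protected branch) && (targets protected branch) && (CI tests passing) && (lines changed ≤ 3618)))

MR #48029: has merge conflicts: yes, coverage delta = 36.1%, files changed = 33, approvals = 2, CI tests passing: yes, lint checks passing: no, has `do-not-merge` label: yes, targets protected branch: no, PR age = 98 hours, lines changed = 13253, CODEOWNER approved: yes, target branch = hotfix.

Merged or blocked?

Blocked

Atomic conditions:
  has merge conflicts: yes → true
  approvals > 3: 2 > 3 is false
  files changed ≥ 10: 33 ≥ 10 is true
  PR age > 254 hours: 98 > 254 is false
  targets protected branch: no → false
  files changed > 648: 33 > 648 is false
  CODEOWNER approved: yes → true
  target branch = hotfix: hotfix == hotfix is true
  coverage delta ≤ 66.5%: 36.1 ≤ 66.5 is true
  NOT targets protected branch: no → true
  CI tests passing: yes → true
  lines changed ≤ 3618: 13253 ≤ 3618 is false
Combine:
[1.1] true AND false AND true = false
[1.2.1.1] false AND false AND false = false
[1.2.1] NOT false = true
[1.2] NOT true = false
[1] false OR false = false
[2.1.2.1] true AND true = true
[2.1.2] NOT true = false
[2.1] true → false = false
[2.2] true AND false AND true AND false = false
[2] false OR false = false
[root] false OR false = false
Overall: false → blocked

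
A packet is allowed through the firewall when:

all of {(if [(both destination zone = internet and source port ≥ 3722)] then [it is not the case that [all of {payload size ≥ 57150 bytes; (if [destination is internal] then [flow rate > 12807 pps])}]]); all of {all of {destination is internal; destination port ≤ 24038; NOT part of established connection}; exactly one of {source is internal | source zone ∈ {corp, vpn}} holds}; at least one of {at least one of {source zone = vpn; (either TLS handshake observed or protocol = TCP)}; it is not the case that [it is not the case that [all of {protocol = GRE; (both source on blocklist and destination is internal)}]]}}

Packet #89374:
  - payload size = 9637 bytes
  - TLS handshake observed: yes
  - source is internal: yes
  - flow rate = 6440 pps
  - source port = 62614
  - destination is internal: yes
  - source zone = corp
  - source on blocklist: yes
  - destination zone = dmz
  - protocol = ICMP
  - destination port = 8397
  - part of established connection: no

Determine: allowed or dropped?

Dropped

Atomic conditions:
  destination zone = internet: dmz == internet is false
  source port ≥ 3722: 62614 ≥ 3722 is true
  payload size ≥ 57150 bytes: 9637 ≥ 57150 is false
  destination is internal: yes → true
  flow rate > 12807 pps: 6440 > 12807 is false
  destination port ≤ 24038: 8397 ≤ 24038 is true
  NOT part of established connection: no → true
  source is internal: yes → true
  source zone ∈ {corp, vpn}: corp is in the set → true
  source zone = vpn: corp == vpn is false
  TLS handshake observed: yes → true
  protocol = TCP: ICMP == TCP is false
  protocol = GRE: ICMP == GRE is false
  source on blocklist: yes → true
Combine:
[1.1] false AND true = false
[1.2.1.2] true → false = false
[1.2.1] false AND false = false
[1.2] NOT false = true
[1] false → true (antecedent false ⇒ implication holds) = true
[2.1] true AND true AND true = true
[2.2] exactly-one(true, true) = false
[2] true AND false = false
[3.1.2] true OR false = true
[3.1] false OR true = true
[3.2.1.1.2] true AND true = true
[3.2.1.1] false AND true = false
[3.2.1] NOT false = true
[3.2] NOT true = false
[3] true OR false = true
[root] true AND false AND true = false
Overall: false → dropped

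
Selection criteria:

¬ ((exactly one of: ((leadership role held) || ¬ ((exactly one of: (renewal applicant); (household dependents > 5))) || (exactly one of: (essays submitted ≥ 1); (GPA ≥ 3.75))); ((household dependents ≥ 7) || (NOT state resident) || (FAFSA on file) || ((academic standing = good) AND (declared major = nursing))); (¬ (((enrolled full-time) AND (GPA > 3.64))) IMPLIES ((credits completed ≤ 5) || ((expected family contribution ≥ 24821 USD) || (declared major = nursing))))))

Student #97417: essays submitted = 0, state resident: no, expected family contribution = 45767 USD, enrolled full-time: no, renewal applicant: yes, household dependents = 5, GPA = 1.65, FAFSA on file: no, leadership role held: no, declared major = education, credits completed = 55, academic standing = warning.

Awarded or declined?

Awarded

Atomic conditions:
  leadership role held: no → false
  renewal applicant: yes → true
  household dependents > 5: 5 > 5 is false
  essays submitted ≥ 1: 0 ≥ 1 is false
  GPA ≥ 3.75: 1.65 ≥ 3.75 is false
  household dependents ≥ 7: 5 ≥ 7 is false
  NOT state resident: no → true
  FAFSA on file: no → false
  academic standing = good: warning == good is false
  declared major = nursing: education == nursing is false
  enrolled full-time: no → false
  GPA > 3.64: 1.65 > 3.64 is false
  credits completed ≤ 5: 55 ≤ 5 is false
  expected family contribution ≥ 24821 USD: 45767 ≥ 24821 is true
Combine:
[1.1.2.1] exactly-one(true, false) = true
[1.1.2] NOT true = false
[1.1.3] exactly-one(false, false) = false
[1.1] false OR false OR false = false
[1.2.4] false AND false = false
[1.2] false OR true OR false OR false = true
[1.3.1.1] false AND false = false
[1.3.1] NOT false = true
[1.3.2.2] true OR false = true
[1.3.2] false OR true = true
[1.3] true → true = true
[1] exactly-one(false, true, true) = false
[root] NOT false = true
Overall: true → awarded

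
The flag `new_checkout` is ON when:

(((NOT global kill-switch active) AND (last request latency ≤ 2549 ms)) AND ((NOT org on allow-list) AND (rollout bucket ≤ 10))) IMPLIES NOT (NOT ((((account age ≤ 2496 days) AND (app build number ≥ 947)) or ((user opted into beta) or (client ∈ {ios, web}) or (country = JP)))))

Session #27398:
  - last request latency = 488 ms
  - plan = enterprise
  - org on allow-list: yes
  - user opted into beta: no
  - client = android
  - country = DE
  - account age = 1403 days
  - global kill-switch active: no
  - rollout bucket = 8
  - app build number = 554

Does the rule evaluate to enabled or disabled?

Atomic conditions:
  NOT global kill-switch active: no → true
  last request latency ≤ 2549 ms: 488 ≤ 2549 is true
  NOT org on allow-list: yes → false
  rollout bucket ≤ 10: 8 ≤ 10 is true
  account age ≤ 2496 days: 1403 ≤ 2496 is true
  app build number ≥ 947: 554 ≥ 947 is false
  user opted into beta: no → false
  client ∈ {ios, web}: android is not in the set → false
  country = JP: DE == JP is false
Combine:
[1.1] true AND true = true
[1.2] false AND true = false
[1] true AND false = false
[2.1.1.1] true AND false = false
[2.1.1.2] false OR false OR false = false
[2.1.1] false OR false = false
[2.1] NOT false = true
[2] NOT true = false
[root] false → false (antecedent false ⇒ implication holds) = true
Overall: true → enabled

Enabled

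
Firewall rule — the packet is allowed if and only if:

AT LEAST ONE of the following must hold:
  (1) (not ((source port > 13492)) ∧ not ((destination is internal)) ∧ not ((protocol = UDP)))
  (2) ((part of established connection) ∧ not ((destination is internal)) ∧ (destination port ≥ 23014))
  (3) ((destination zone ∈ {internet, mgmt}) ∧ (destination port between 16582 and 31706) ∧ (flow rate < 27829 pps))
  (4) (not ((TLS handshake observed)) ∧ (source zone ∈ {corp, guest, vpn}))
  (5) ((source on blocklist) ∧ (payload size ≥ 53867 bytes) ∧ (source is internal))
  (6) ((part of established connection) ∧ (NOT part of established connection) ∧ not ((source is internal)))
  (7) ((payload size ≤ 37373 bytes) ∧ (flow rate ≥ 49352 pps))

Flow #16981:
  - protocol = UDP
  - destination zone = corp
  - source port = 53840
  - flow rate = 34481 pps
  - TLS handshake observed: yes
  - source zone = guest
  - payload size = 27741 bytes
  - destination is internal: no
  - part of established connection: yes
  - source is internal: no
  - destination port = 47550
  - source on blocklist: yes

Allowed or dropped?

Allowed

Atomic conditions:
  source port > 13492: 53840 > 13492 is true
  destination is internal: no → false
  protocol = UDP: UDP == UDP is true
  part of established connection: yes → true
  destination port ≥ 23014: 47550 ≥ 23014 is true
  destination zone ∈ {internet, mgmt}: corp is not in the set → false
  destination port between 16582 and 31706: 47550 in [16582, 31706] is false
  flow rate < 27829 pps: 34481 < 27829 is false
  TLS handshake observed: yes → true
  source zone ∈ {corp, guest, vpn}: guest is in the set → true
  source on blocklist: yes → true
  payload size ≥ 53867 bytes: 27741 ≥ 53867 is false
  source is internal: no → false
  NOT part of established connection: yes → false
  payload size ≤ 37373 bytes: 27741 ≤ 37373 is true
  flow rate ≥ 49352 pps: 34481 ≥ 49352 is false
Combine:
[1.1] NOT true = false
[1.2] NOT false = true
[1.3] NOT true = false
[1] false AND true AND false = false
[2.2] NOT false = true
[2] true AND true AND true = true
[3] false AND false AND false = false
[4.1] NOT true = false
[4] false AND true = false
[5] true AND false AND false = false
[6.3] NOT false = true
[6] true AND false AND true = false
[7] true AND false = false
[root] false OR true OR false OR false OR false OR false OR false = true
Overall: true → allowed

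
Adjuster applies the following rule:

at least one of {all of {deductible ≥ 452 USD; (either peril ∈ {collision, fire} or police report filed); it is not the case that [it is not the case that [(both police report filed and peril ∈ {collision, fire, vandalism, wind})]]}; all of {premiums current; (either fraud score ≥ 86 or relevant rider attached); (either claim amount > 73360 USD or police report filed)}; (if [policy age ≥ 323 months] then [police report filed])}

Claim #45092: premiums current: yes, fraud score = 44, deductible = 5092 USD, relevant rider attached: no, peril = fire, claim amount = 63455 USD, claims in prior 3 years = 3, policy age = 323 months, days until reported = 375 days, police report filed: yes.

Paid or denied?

Paid

Atomic conditions:
  deductible ≥ 452 USD: 5092 ≥ 452 is true
  peril ∈ {collision, fire}: fire is in the set → true
  police report filed: yes → true
  peril ∈ {collision, fire, vandalism, wind}: fire is in the set → true
  premiums current: yes → true
  fraud score ≥ 86: 44 ≥ 86 is false
  relevant rider attached: no → false
  claim amount > 73360 USD: 63455 > 73360 is false
  policy age ≥ 323 months: 323 ≥ 323 is true
Combine:
[1.2] true OR true = true
[1.3.1.1] true AND true = true
[1.3.1] NOT true = false
[1.3] NOT false = true
[1] true AND true AND true = true
[2.2] false OR false = false
[2.3] false OR true = true
[2] true AND false AND true = false
[3] true → true = true
[root] true OR false OR true = true
Overall: true → paid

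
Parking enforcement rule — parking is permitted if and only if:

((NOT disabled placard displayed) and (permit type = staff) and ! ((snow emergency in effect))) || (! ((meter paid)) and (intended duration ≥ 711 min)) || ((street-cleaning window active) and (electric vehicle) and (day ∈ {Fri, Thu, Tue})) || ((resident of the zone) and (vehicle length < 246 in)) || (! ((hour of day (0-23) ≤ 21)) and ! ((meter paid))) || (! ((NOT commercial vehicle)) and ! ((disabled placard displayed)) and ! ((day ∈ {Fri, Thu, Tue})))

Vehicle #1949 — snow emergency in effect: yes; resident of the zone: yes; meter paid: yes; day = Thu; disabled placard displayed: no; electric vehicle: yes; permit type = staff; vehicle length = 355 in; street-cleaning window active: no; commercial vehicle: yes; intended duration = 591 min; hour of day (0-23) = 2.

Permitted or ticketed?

Ticketed

Atomic conditions:
  NOT disabled placard displayed: no → true
  permit type = staff: staff == staff is true
  snow emergency in effect: yes → true
  meter paid: yes → true
  intended duration ≥ 711 min: 591 ≥ 711 is false
  street-cleaning window active: no → false
  electric vehicle: yes → true
  day ∈ {Fri, Thu, Tue}: Thu is in the set → true
  resident of the zone: yes → true
  vehicle length < 246 in: 355 < 246 is false
  hour of day (0-23) ≤ 21: 2 ≤ 21 is true
  NOT commercial vehicle: yes → false
  disabled placard displayed: no → false
Combine:
[1.3] NOT true = false
[1] true AND true AND false = false
[2.1] NOT true = false
[2] false AND false = false
[3] false AND true AND true = false
[4] true AND false = false
[5.1] NOT true = false
[5.2] NOT true = false
[5] false AND false = false
[6.1] NOT false = true
[6.2] NOT false = true
[6.3] NOT true = false
[6] true AND true AND false = false
[root] false OR false OR false OR false OR false OR false = false
Overall: false → ticketed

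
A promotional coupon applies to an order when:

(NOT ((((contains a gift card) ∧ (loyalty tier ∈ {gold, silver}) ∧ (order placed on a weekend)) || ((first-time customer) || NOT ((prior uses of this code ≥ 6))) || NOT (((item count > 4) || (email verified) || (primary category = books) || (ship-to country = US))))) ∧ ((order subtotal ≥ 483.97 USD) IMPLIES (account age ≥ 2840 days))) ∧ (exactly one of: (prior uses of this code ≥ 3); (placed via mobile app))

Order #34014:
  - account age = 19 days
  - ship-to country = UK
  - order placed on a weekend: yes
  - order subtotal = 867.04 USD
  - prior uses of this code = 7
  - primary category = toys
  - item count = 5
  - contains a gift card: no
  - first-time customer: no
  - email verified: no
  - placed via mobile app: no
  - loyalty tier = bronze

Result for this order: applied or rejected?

Atomic conditions:
  contains a gift card: no → false
  loyalty tier ∈ {gold, silver}: bronze is not in the set → false
  order placed on a weekend: yes → true
  first-time customer: no → false
  prior uses of this code ≥ 6: 7 ≥ 6 is true
  item count > 4: 5 > 4 is true
  email verified: no → false
  primary category = books: toys == books is false
  ship-to country = US: UK == US is false
  order subtotal ≥ 483.97 USD: 867.04 ≥ 483.97 is true
  account age ≥ 2840 days: 19 ≥ 2840 is false
  prior uses of this code ≥ 3: 7 ≥ 3 is true
  placed via mobile app: no → false
Combine:
[1.1.1.1] false AND false AND true = false
[1.1.1.2.2] NOT true = false
[1.1.1.2] false OR false = false
[1.1.1.3.1] true OR false OR false OR false = true
[1.1.1.3] NOT true = false
[1.1.1] false OR false OR false = false
[1.1] NOT false = true
[1.2] true → false = false
[1] true AND false = false
[2] exactly-one(true, false) = true
[root] false AND true = false
Overall: false → rejected

Rejected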